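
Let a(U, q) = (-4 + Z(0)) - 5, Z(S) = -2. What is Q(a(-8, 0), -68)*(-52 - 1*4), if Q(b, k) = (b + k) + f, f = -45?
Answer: 6944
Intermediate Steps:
a(U, q) = -11 (a(U, q) = (-4 - 2) - 5 = -6 - 5 = -11)
Q(b, k) = -45 + b + k (Q(b, k) = (b + k) - 45 = -45 + b + k)
Q(a(-8, 0), -68)*(-52 - 1*4) = (-45 - 11 - 68)*(-52 - 1*4) = -124*(-52 - 4) = -124*(-56) = 6944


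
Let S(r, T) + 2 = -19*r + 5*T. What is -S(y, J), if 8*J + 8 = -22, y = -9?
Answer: -601/4 ≈ -150.25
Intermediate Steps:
J = -15/4 (J = -1 + (⅛)*(-22) = -1 - 11/4 = -15/4 ≈ -3.7500)
S(r, T) = -2 - 19*r + 5*T (S(r, T) = -2 + (-19*r + 5*T) = -2 - 19*r + 5*T)
-S(y, J) = -(-2 - 19*(-9) + 5*(-15/4)) = -(-2 + 171 - 75/4) = -1*601/4 = -601/4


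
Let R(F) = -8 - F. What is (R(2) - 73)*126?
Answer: -10458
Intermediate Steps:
(R(2) - 73)*126 = ((-8 - 1*2) - 73)*126 = ((-8 - 2) - 73)*126 = (-10 - 73)*126 = -83*126 = -10458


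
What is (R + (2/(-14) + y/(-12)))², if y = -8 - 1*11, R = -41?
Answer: 11042329/7056 ≈ 1565.0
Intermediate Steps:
y = -19 (y = -8 - 11 = -19)
(R + (2/(-14) + y/(-12)))² = (-41 + (2/(-14) - 19/(-12)))² = (-41 + (2*(-1/14) - 19*(-1/12)))² = (-41 + (-⅐ + 19/12))² = (-41 + 121/84)² = (-3323/84)² = 11042329/7056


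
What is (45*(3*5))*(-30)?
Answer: -20250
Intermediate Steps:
(45*(3*5))*(-30) = (45*15)*(-30) = 675*(-30) = -20250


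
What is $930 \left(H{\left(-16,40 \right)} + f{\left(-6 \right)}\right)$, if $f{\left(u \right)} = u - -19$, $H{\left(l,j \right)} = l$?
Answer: $-2790$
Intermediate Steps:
$f{\left(u \right)} = 19 + u$ ($f{\left(u \right)} = u + 19 = 19 + u$)
$930 \left(H{\left(-16,40 \right)} + f{\left(-6 \right)}\right) = 930 \left(-16 + \left(19 - 6\right)\right) = 930 \left(-16 + 13\right) = 930 \left(-3\right) = -2790$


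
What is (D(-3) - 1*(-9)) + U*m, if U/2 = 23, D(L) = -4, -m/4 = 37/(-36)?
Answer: 1747/9 ≈ 194.11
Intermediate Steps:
m = 37/9 (m = -148/(-36) = -148*(-1)/36 = -4*(-37/36) = 37/9 ≈ 4.1111)
U = 46 (U = 2*23 = 46)
(D(-3) - 1*(-9)) + U*m = (-4 - 1*(-9)) + 46*(37/9) = (-4 + 9) + 1702/9 = 5 + 1702/9 = 1747/9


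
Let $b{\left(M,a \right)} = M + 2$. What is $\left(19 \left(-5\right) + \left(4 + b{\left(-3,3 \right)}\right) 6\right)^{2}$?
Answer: $5929$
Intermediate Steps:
$b{\left(M,a \right)} = 2 + M$
$\left(19 \left(-5\right) + \left(4 + b{\left(-3,3 \right)}\right) 6\right)^{2} = \left(19 \left(-5\right) + \left(4 + \left(2 - 3\right)\right) 6\right)^{2} = \left(-95 + \left(4 - 1\right) 6\right)^{2} = \left(-95 + 3 \cdot 6\right)^{2} = \left(-95 + 18\right)^{2} = \left(-77\right)^{2} = 5929$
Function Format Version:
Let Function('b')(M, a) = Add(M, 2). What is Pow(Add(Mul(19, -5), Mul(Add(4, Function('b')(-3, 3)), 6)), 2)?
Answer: 5929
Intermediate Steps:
Function('b')(M, a) = Add(2, M)
Pow(Add(Mul(19, -5), Mul(Add(4, Function('b')(-3, 3)), 6)), 2) = Pow(Add(Mul(19, -5), Mul(Add(4, Add(2, -3)), 6)), 2) = Pow(Add(-95, Mul(Add(4, -1), 6)), 2) = Pow(Add(-95, Mul(3, 6)), 2) = Pow(Add(-95, 18), 2) = Pow(-77, 2) = 5929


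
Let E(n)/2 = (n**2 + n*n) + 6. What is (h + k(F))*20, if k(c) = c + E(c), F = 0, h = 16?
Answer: 560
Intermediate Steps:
E(n) = 12 + 4*n**2 (E(n) = 2*((n**2 + n*n) + 6) = 2*((n**2 + n**2) + 6) = 2*(2*n**2 + 6) = 2*(6 + 2*n**2) = 12 + 4*n**2)
k(c) = 12 + c + 4*c**2 (k(c) = c + (12 + 4*c**2) = 12 + c + 4*c**2)
(h + k(F))*20 = (16 + (12 + 0 + 4*0**2))*20 = (16 + (12 + 0 + 4*0))*20 = (16 + (12 + 0 + 0))*20 = (16 + 12)*20 = 28*20 = 560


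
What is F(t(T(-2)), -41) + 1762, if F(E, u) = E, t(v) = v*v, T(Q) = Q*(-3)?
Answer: 1798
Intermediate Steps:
T(Q) = -3*Q
t(v) = v²
F(t(T(-2)), -41) + 1762 = (-3*(-2))² + 1762 = 6² + 1762 = 36 + 1762 = 1798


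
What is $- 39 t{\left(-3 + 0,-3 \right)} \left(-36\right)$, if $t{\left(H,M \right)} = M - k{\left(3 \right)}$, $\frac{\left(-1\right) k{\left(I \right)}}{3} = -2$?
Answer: $-12636$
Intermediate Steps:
$k{\left(I \right)} = 6$ ($k{\left(I \right)} = \left(-3\right) \left(-2\right) = 6$)
$t{\left(H,M \right)} = -6 + M$ ($t{\left(H,M \right)} = M - 6 = -6 + M$)
$- 39 t{\left(-3 + 0,-3 \right)} \left(-36\right) = - 39 \left(-6 - 3\right) \left(-36\right) = \left(-39\right) \left(-9\right) \left(-36\right) = 351 \left(-36\right) = -12636$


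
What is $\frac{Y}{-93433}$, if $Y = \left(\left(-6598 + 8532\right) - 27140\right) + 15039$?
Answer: $\frac{10167}{93433} \approx 0.10882$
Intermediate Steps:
$Y = -10167$ ($Y = \left(1934 - 27140\right) + 15039 = -25206 + 15039 = -10167$)
$\frac{Y}{-93433} = - \frac{10167}{-93433} = \left(-10167\right) \left(- \frac{1}{93433}\right) = \frac{10167}{93433}$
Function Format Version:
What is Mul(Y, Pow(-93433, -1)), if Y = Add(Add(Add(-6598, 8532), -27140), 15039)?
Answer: Rational(10167, 93433) ≈ 0.10882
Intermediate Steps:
Y = -10167 (Y = Add(Add(1934, -27140), 15039) = Add(-25206, 15039) = -10167)
Mul(Y, Pow(-93433, -1)) = Mul(-10167, Pow(-93433, -1)) = Mul(-10167, Rational(-1, 93433)) = Rational(10167, 93433)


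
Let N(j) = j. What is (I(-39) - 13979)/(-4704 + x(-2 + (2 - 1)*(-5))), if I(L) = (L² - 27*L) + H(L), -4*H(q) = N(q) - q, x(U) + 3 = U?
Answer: 11405/4714 ≈ 2.4194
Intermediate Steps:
x(U) = -3 + U
H(q) = 0 (H(q) = -(q - q)/4 = -¼*0 = 0)
I(L) = L² - 27*L (I(L) = (L² - 27*L) + 0 = L² - 27*L)
(I(-39) - 13979)/(-4704 + x(-2 + (2 - 1)*(-5))) = (-39*(-27 - 39) - 13979)/(-4704 + (-3 + (-2 + (2 - 1)*(-5)))) = (-39*(-66) - 13979)/(-4704 + (-3 + (-2 + 1*(-5)))) = (2574 - 13979)/(-4704 + (-3 + (-2 - 5))) = -11405/(-4704 + (-3 - 7)) = -11405/(-4704 - 10) = -11405/(-4714) = -11405*(-1/4714) = 11405/4714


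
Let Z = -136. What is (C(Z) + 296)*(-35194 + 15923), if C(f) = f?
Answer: -3083360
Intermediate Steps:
(C(Z) + 296)*(-35194 + 15923) = (-136 + 296)*(-35194 + 15923) = 160*(-19271) = -3083360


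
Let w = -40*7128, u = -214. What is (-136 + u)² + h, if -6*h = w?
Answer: 170020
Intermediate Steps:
w = -285120
h = 47520 (h = -⅙*(-285120) = 47520)
(-136 + u)² + h = (-136 - 214)² + 47520 = (-350)² + 47520 = 122500 + 47520 = 170020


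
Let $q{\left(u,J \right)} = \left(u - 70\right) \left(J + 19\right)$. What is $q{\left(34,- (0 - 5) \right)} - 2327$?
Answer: $-3191$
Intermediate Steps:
$q{\left(u,J \right)} = \left(-70 + u\right) \left(19 + J\right)$
$q{\left(34,- (0 - 5) \right)} - 2327 = \left(-1330 - 70 \left(- (0 - 5)\right) + 19 \cdot 34 + - (0 - 5) 34\right) - 2327 = \left(-1330 - 70 \left(\left(-1\right) \left(-5\right)\right) + 646 + \left(-1\right) \left(-5\right) 34\right) - 2327 = \left(-1330 - 350 + 646 + 5 \cdot 34\right) - 2327 = \left(-1330 - 350 + 646 + 170\right) - 2327 = -864 - 2327 = -3191$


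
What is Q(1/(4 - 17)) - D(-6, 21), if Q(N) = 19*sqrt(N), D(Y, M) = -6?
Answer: 6 + 19*I*sqrt(13)/13 ≈ 6.0 + 5.2697*I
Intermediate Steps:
Q(1/(4 - 17)) - D(-6, 21) = 19*sqrt(1/(4 - 17)) - 1*(-6) = 19*sqrt(1/(-13)) + 6 = 19*sqrt(-1/13) + 6 = 19*(I*sqrt(13)/13) + 6 = 19*I*sqrt(13)/13 + 6 = 6 + 19*I*sqrt(13)/13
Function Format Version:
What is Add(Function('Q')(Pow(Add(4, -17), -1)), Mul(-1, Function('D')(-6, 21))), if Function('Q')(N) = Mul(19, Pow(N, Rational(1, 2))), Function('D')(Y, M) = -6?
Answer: Add(6, Mul(Rational(19, 13), I, Pow(13, Rational(1, 2)))) ≈ Add(6.0000, Mul(5.2697, I))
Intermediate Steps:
Add(Function('Q')(Pow(Add(4, -17), -1)), Mul(-1, Function('D')(-6, 21))) = Add(Mul(19, Pow(Pow(Add(4, -17), -1), Rational(1, 2))), Mul(-1, -6)) = Add(Mul(19, Pow(Pow(-13, -1), Rational(1, 2))), 6) = Add(Mul(19, Pow(Rational(-1, 13), Rational(1, 2))), 6) = Add(Mul(19, Mul(Rational(1, 13), I, Pow(13, Rational(1, 2)))), 6) = Add(Mul(Rational(19, 13), I, Pow(13, Rational(1, 2))), 6) = Add(6, Mul(Rational(19, 13), I, Pow(13, Rational(1, 2))))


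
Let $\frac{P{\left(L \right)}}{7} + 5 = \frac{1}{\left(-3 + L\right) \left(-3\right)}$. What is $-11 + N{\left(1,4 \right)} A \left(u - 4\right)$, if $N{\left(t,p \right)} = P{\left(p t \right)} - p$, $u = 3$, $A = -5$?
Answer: $- \frac{653}{3} \approx -217.67$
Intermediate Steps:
$P{\left(L \right)} = -35 + \frac{7}{9 - 3 L}$ ($P{\left(L \right)} = -35 + \frac{7}{\left(-3 + L\right) \left(-3\right)} = -35 + \frac{7}{9 - 3 L}$)
$N{\left(t,p \right)} = - p + \frac{7 \left(44 - 15 p t\right)}{3 \left(-3 + p t\right)}$ ($N{\left(t,p \right)} = \frac{7 \left(44 - 15 p t\right)}{3 \left(-3 + p t\right)} - p = - p + \frac{7 \left(44 - 15 p t\right)}{3 \left(-3 + p t\right)}$)
$-11 + N{\left(1,4 \right)} A \left(u - 4\right) = -11 + \frac{\frac{308}{3} - 4 \left(-3 + 4 \cdot 1\right) - 140 \cdot 1}{-3 + 4 \cdot 1} \left(- 5 \left(3 - 4\right)\right) = -11 + \frac{\frac{308}{3} - 4 \left(-3 + 4\right) - 140}{-3 + 4} \left(\left(-5\right) \left(-1\right)\right) = -11 + \frac{\frac{308}{3} - 4 \cdot 1 - 140}{1} \cdot 5 = -11 + 1 \left(\frac{308}{3} - 4 - 140\right) 5 = -11 + 1 \left(- \frac{124}{3}\right) 5 = -11 - \frac{620}{3} = - \frac{653}{3}$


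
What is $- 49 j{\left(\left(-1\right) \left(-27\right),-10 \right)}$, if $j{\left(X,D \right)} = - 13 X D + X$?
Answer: $-173313$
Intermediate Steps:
$j{\left(X,D \right)} = X - 13 D X$ ($j{\left(X,D \right)} = - 13 D X + X = X - 13 D X$)
$- 49 j{\left(\left(-1\right) \left(-27\right),-10 \right)} = - 49 \left(-1\right) \left(-27\right) \left(1 - -130\right) = - 49 \cdot 27 \left(1 + 130\right) = - 49 \cdot 27 \cdot 131 = \left(-49\right) 3537 = -173313$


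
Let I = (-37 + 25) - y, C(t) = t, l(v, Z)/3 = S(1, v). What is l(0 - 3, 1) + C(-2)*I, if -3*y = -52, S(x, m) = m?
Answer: 149/3 ≈ 49.667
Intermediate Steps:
y = 52/3 (y = -1/3*(-52) = 52/3 ≈ 17.333)
l(v, Z) = 3*v
I = -88/3 (I = (-37 + 25) - 1*52/3 = -12 - 52/3 = -88/3 ≈ -29.333)
l(0 - 3, 1) + C(-2)*I = 3*(0 - 3) - 2*(-88/3) = 3*(-3) + 176/3 = -9 + 176/3 = 149/3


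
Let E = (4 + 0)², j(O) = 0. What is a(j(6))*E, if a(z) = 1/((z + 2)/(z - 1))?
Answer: -8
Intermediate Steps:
E = 16 (E = 4² = 16)
a(z) = (-1 + z)/(2 + z) (a(z) = 1/((2 + z)/(-1 + z)) = (-1 + z)/(2 + z))
a(j(6))*E = ((-1 + 0)/(2 + 0))*16 = (-1/2)*16 = ((½)*(-1))*16 = -½*16 = -8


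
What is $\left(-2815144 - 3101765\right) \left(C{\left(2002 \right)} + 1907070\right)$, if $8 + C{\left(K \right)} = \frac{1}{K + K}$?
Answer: $- \frac{45180784900594341}{4004} \approx -1.1284 \cdot 10^{13}$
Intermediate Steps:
$C{\left(K \right)} = -8 + \frac{1}{2 K}$ ($C{\left(K \right)} = -8 + \frac{1}{K + K} = -8 + \frac{1}{2 K}$)
$\left(-2815144 - 3101765\right) \left(C{\left(2002 \right)} + 1907070\right) = \left(-2815144 - 3101765\right) \left(\left(-8 + \frac{1}{2 \cdot 2002}\right) + 1907070\right) = - 5916909 \left(\left(-8 + \frac{1}{2} \cdot \frac{1}{2002}\right) + 1907070\right) = - 5916909 \left(\left(-8 + \frac{1}{4004}\right) + 1907070\right) = - 5916909 \left(- \frac{32031}{4004} + 1907070\right) = \left(-5916909\right) \frac{7635876249}{4004} = - \frac{45180784900594341}{4004}$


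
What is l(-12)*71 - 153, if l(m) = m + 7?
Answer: -508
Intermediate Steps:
l(m) = 7 + m
l(-12)*71 - 153 = (7 - 12)*71 - 153 = -5*71 - 153 = -355 - 153 = -508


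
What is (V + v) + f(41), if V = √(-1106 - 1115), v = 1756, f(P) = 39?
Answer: 1795 + I*√2221 ≈ 1795.0 + 47.128*I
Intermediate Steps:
V = I*√2221 (V = √(-2221) = I*√2221 ≈ 47.128*I)
(V + v) + f(41) = (I*√2221 + 1756) + 39 = (1756 + I*√2221) + 39 = 1795 + I*√2221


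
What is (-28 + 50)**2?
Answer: 484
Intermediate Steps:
(-28 + 50)**2 = 22**2 = 484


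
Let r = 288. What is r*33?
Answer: 9504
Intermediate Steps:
r*33 = 288*33 = 9504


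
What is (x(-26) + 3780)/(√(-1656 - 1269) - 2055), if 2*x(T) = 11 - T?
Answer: -1040789/563460 - 7597*I*√13/563460 ≈ -1.8471 - 0.048613*I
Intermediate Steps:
x(T) = 11/2 - T/2 (x(T) = (11 - T)/2 = 11/2 - T/2)
(x(-26) + 3780)/(√(-1656 - 1269) - 2055) = ((11/2 - ½*(-26)) + 3780)/(√(-1656 - 1269) - 2055) = ((11/2 + 13) + 3780)/(√(-2925) - 2055) = (37/2 + 3780)/(15*I*√13 - 2055) = 7597/(2*(-2055 + 15*I*√13))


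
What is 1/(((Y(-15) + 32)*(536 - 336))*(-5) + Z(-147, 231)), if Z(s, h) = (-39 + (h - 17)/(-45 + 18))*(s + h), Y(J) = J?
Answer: -9/188476 ≈ -4.7751e-5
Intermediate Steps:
Z(s, h) = (-1036/27 - h/27)*(h + s) (Z(s, h) = (-39 + (-17 + h)/(-27))*(h + s) = (-39 + (-17 + h)*(-1/27))*(h + s) = (-39 + (17/27 - h/27))*(h + s) = (-1036/27 - h/27)*(h + s))
1/(((Y(-15) + 32)*(536 - 336))*(-5) + Z(-147, 231)) = 1/(((-15 + 32)*(536 - 336))*(-5) + (-1036/27*231 - 1036/27*(-147) - 1/27*231² - 1/27*231*(-147))) = 1/((17*200)*(-5) + (-79772/9 + 50764/9 - 1/27*53361 + 3773/3)) = 1/(3400*(-5) + (-79772/9 + 50764/9 - 5929/3 + 3773/3)) = 1/(-17000 - 35476/9) = 1/(-188476/9) = -9/188476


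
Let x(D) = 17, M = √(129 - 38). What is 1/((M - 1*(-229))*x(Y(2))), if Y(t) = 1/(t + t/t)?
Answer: 229/889950 - √91/889950 ≈ 0.00024660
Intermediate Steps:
M = √91 ≈ 9.5394
Y(t) = 1/(1 + t) (Y(t) = 1/(t + 1) = 1/(1 + t))
1/((M - 1*(-229))*x(Y(2))) = 1/((√91 - 1*(-229))*17) = 1/((√91 + 229)*17) = 1/((229 + √91)*17) = 1/(3893 + 17*√91)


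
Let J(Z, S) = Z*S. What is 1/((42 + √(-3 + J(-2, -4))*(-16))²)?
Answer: 761/58564 + 84*√5/14641 ≈ 0.025823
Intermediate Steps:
J(Z, S) = S*Z
1/((42 + √(-3 + J(-2, -4))*(-16))²) = 1/((42 + √(-3 - 4*(-2))*(-16))²) = 1/((42 + √(-3 + 8)*(-16))²) = 1/((42 + √5*(-16))²) = 1/((42 - 16*√5)²) = (42 - 16*√5)⁻²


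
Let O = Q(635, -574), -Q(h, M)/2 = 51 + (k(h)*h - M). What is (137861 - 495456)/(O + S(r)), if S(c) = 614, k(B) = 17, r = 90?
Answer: 357595/22226 ≈ 16.089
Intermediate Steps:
Q(h, M) = -102 - 34*h + 2*M (Q(h, M) = -2*(51 + (17*h - M)) = -2*(51 + (-M + 17*h)) = -2*(51 - M + 17*h) = -102 - 34*h + 2*M)
O = -22840 (O = -102 - 34*635 + 2*(-574) = -102 - 21590 - 1148 = -22840)
(137861 - 495456)/(O + S(r)) = (137861 - 495456)/(-22840 + 614) = -357595/(-22226) = -357595*(-1/22226) = 357595/22226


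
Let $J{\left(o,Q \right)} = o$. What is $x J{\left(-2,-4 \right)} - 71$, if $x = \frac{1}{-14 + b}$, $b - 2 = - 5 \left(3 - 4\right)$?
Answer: $- \frac{495}{7} \approx -70.714$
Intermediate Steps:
$b = 7$ ($b = 2 - 5 \left(3 - 4\right) = 2 - -5 = 2 + 5 = 7$)
$x = - \frac{1}{7}$ ($x = \frac{1}{-14 + 7} = \frac{1}{-7} = - \frac{1}{7} \approx -0.14286$)
$x J{\left(-2,-4 \right)} - 71 = \left(- \frac{1}{7}\right) \left(-2\right) - 71 = \frac{2}{7} - 71 = - \frac{495}{7}$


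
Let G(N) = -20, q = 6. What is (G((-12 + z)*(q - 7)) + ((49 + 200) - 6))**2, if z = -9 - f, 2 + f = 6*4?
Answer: 49729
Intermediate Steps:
f = 22 (f = -2 + 6*4 = -2 + 24 = 22)
z = -31 (z = -9 - 1*22 = -9 - 22 = -31)
(G((-12 + z)*(q - 7)) + ((49 + 200) - 6))**2 = (-20 + ((49 + 200) - 6))**2 = (-20 + (249 - 6))**2 = (-20 + 243)**2 = 223**2 = 49729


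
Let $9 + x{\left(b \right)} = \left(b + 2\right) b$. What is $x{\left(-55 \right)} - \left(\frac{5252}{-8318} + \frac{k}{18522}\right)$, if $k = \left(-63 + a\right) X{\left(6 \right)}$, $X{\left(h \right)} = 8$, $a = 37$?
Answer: $\frac{111953698016}{38516499} \approx 2906.6$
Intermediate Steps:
$x{\left(b \right)} = -9 + b \left(2 + b\right)$ ($x{\left(b \right)} = -9 + \left(b + 2\right) b = -9 + \left(2 + b\right) b = -9 + b \left(2 + b\right)$)
$k = -208$ ($k = \left(-63 + 37\right) 8 = \left(-26\right) 8 = -208$)
$x{\left(-55 \right)} - \left(\frac{5252}{-8318} + \frac{k}{18522}\right) = \left(-9 + \left(-55\right)^{2} + 2 \left(-55\right)\right) - \left(\frac{5252}{-8318} - \frac{208}{18522}\right) = \left(-9 + 3025 - 110\right) - \left(5252 \left(- \frac{1}{8318}\right) - \frac{104}{9261}\right) = 2906 - \left(- \frac{2626}{4159} - \frac{104}{9261}\right) = 2906 - - \frac{24751922}{38516499} = 2906 + \frac{24751922}{38516499} = \frac{111953698016}{38516499}$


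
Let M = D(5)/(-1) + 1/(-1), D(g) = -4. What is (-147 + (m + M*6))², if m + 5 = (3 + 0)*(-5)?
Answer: 22201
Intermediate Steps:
m = -20 (m = -5 + (3 + 0)*(-5) = -5 + 3*(-5) = -5 - 15 = -20)
M = 3 (M = -4/(-1) + 1/(-1) = -4*(-1) + 1*(-1) = 4 - 1 = 3)
(-147 + (m + M*6))² = (-147 + (-20 + 3*6))² = (-147 + (-20 + 18))² = (-147 - 2)² = (-149)² = 22201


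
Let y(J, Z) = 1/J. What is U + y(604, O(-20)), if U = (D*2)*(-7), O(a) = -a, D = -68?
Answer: 575009/604 ≈ 952.00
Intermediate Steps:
U = 952 (U = -68*2*(-7) = -136*(-7) = 952)
U + y(604, O(-20)) = 952 + 1/604 = 575009/604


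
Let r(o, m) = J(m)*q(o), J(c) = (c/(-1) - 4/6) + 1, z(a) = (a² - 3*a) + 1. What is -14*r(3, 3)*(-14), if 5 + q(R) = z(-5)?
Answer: -18816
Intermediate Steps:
z(a) = 1 + a² - 3*a
q(R) = 36 (q(R) = -5 + (1 + (-5)² - 3*(-5)) = -5 + (1 + 25 + 15) = -5 + 41 = 36)
J(c) = ⅓ - c (J(c) = (c*(-1) - 4*⅙) + 1 = (-c - ⅔) + 1 = (-⅔ - c) + 1 = ⅓ - c)
r(o, m) = 12 - 36*m (r(o, m) = (⅓ - m)*36 = 12 - 36*m)
-14*r(3, 3)*(-14) = -14*(12 - 36*3)*(-14) = -14*(12 - 108)*(-14) = -14*(-96)*(-14) = 1344*(-14) = -18816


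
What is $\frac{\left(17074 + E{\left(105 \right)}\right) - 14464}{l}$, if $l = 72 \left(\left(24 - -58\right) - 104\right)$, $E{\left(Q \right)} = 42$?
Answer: $- \frac{221}{132} \approx -1.6742$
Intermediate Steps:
$l = -1584$ ($l = 72 \left(\left(24 + 58\right) - 104\right) = 72 \left(82 - 104\right) = 72 \left(-22\right) = -1584$)
$\frac{\left(17074 + E{\left(105 \right)}\right) - 14464}{l} = \frac{\left(17074 + 42\right) - 14464}{-1584} = \left(17116 - 14464\right) \left(- \frac{1}{1584}\right) = 2652 \left(- \frac{1}{1584}\right) = - \frac{221}{132}$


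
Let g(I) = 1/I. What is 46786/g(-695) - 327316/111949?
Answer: -3640164237546/111949 ≈ -3.2516e+7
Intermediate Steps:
46786/g(-695) - 327316/111949 = 46786/(1/(-695)) - 327316/111949 = 46786/(-1/695) - 327316*1/111949 = 46786*(-695) - 327316/111949 = -32516270 - 327316/111949 = -3640164237546/111949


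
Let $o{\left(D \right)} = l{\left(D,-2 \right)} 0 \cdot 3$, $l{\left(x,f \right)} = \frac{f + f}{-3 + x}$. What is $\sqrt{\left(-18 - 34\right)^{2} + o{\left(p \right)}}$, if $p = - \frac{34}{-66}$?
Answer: $52$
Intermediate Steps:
$p = \frac{17}{33}$ ($p = \left(-34\right) \left(- \frac{1}{66}\right) = \frac{17}{33} \approx 0.51515$)
$l{\left(x,f \right)} = \frac{2 f}{-3 + x}$
$o{\left(D \right)} = 0$ ($o{\left(D \right)} = 2 \left(-2\right) \frac{1}{-3 + D} 0 \cdot 3 = - \frac{4}{-3 + D} 0 \cdot 3 = 0 \cdot 3 = 0$)
$\sqrt{\left(-18 - 34\right)^{2} + o{\left(p \right)}} = \sqrt{\left(-18 - 34\right)^{2} + 0} = \sqrt{\left(-52\right)^{2} + 0} = \sqrt{2704 + 0} = \sqrt{2704} = 52$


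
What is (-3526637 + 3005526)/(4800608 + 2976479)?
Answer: -521111/7777087 ≈ -0.067006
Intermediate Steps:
(-3526637 + 3005526)/(4800608 + 2976479) = -521111/7777087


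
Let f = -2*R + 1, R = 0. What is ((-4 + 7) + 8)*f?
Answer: 11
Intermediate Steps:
f = 1 (f = -2*0 + 1 = 0 + 1 = 1)
((-4 + 7) + 8)*f = ((-4 + 7) + 8)*1 = (3 + 8)*1 = 11*1 = 11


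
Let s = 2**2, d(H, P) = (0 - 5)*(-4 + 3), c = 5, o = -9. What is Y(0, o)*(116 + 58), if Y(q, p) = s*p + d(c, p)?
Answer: -5394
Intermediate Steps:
d(H, P) = 5 (d(H, P) = -5*(-1) = 5)
s = 4
Y(q, p) = 5 + 4*p (Y(q, p) = 4*p + 5 = 5 + 4*p)
Y(0, o)*(116 + 58) = (5 + 4*(-9))*(116 + 58) = (5 - 36)*174 = -31*174 = -5394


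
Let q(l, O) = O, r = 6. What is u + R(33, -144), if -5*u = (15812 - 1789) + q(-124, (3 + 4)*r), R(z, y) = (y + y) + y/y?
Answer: -3100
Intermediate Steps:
R(z, y) = 1 + 2*y (R(z, y) = 2*y + 1 = 1 + 2*y)
u = -2813 (u = -((15812 - 1789) + (3 + 4)*6)/5 = -(14023 + 7*6)/5 = -(14023 + 42)/5 = -⅕*14065 = -2813)
u + R(33, -144) = -2813 + (1 + 2*(-144)) = -2813 + (1 - 288) = -2813 - 287 = -3100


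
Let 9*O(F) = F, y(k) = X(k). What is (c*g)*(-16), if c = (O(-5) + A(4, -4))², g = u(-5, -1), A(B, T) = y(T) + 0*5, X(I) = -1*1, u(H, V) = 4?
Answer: -12544/81 ≈ -154.86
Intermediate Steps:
X(I) = -1
y(k) = -1
A(B, T) = -1 (A(B, T) = -1 + 0*5 = -1 + 0 = -1)
g = 4
O(F) = F/9
c = 196/81 (c = ((⅑)*(-5) - 1)² = (-5/9 - 1)² = (-14/9)² = 196/81 ≈ 2.4198)
(c*g)*(-16) = ((196/81)*4)*(-16) = (784/81)*(-16) = -12544/81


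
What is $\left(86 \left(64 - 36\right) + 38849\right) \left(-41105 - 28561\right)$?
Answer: $-2874210162$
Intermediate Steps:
$\left(86 \left(64 - 36\right) + 38849\right) \left(-41105 - 28561\right) = \left(86 \cdot 28 + 38849\right) \left(-69666\right) = \left(2408 + 38849\right) \left(-69666\right) = 41257 \left(-69666\right) = -2874210162$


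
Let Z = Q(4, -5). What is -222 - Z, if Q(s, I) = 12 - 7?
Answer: -227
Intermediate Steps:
Q(s, I) = 5
Z = 5
-222 - Z = -222 - 1*5 = -222 - 5 = -227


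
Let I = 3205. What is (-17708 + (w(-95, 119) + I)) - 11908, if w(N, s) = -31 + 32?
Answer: -26410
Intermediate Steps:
w(N, s) = 1
(-17708 + (w(-95, 119) + I)) - 11908 = (-17708 + (1 + 3205)) - 11908 = (-17708 + 3206) - 11908 = -14502 - 11908 = -26410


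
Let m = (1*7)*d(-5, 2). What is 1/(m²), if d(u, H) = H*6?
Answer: 1/7056 ≈ 0.00014172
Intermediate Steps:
d(u, H) = 6*H
m = 84 (m = (1*7)*(6*2) = 7*12 = 84)
1/(m²) = 1/(84²) = 1/7056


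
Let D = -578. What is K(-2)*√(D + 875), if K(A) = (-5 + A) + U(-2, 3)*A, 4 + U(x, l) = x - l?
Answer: 33*√33 ≈ 189.57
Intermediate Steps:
U(x, l) = -4 + x - l (U(x, l) = -4 + (x - l) = -4 + x - l)
K(A) = -5 - 8*A (K(A) = (-5 + A) + (-4 - 2 - 1*3)*A = (-5 + A) + (-4 - 2 - 3)*A = (-5 + A) - 9*A = -5 - 8*A)
K(-2)*√(D + 875) = (-5 - 8*(-2))*√(-578 + 875) = (-5 + 16)*√297 = 11*(3*√33) = 33*√33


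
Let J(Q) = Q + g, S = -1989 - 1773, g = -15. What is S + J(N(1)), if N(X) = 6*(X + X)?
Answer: -3765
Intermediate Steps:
N(X) = 12*X (N(X) = 6*(2*X) = 12*X)
S = -3762
J(Q) = -15 + Q (J(Q) = Q - 15 = -15 + Q)
S + J(N(1)) = -3762 + (-15 + 12*1) = -3762 + (-15 + 12) = -3762 - 3 = -3765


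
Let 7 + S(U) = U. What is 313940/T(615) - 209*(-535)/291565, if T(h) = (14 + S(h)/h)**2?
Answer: 157408711399448/112612374523 ≈ 1397.8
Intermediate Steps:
S(U) = -7 + U
T(h) = (14 + (-7 + h)/h)**2
313940/T(615) - 209*(-535)/291565 = 313940/(((-7 + 15*615)**2/615**2)) - 209*(-535)/291565 = 313940/(((-7 + 9225)**2/378225)) + 111815*(1/291565) = 313940/(((1/378225)*9218**2)) + 22363/58313 = 313940/(((1/378225)*84971524)) + 22363/58313 = 313940/(84971524/378225) + 22363/58313 = 313940*(378225/84971524) + 22363/58313 = 2698635375/1931171 + 22363/58313 = 157408711399448/112612374523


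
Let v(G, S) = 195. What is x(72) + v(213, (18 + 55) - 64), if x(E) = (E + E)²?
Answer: 20931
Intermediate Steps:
x(E) = 4*E² (x(E) = (2*E)² = 4*E²)
x(72) + v(213, (18 + 55) - 64) = 4*72² + 195 = 4*5184 + 195 = 20736 + 195 = 20931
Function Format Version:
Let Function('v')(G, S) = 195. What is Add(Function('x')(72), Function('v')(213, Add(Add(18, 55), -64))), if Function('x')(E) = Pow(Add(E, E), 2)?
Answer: 20931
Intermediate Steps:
Function('x')(E) = Mul(4, Pow(E, 2)) (Function('x')(E) = Pow(Mul(2, E), 2) = Mul(4, Pow(E, 2)))
Add(Function('x')(72), Function('v')(213, Add(Add(18, 55), -64))) = Add(Mul(4, Pow(72, 2)), 195) = Add(Mul(4, 5184), 195) = Add(20736, 195) = 20931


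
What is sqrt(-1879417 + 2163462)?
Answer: sqrt(284045) ≈ 532.96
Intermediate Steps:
sqrt(-1879417 + 2163462) = sqrt(284045)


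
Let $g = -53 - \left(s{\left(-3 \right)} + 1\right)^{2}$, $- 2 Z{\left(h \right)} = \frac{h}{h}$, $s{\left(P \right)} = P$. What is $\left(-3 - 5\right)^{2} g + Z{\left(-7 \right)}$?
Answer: $- \frac{7297}{2} \approx -3648.5$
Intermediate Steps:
$Z{\left(h \right)} = - \frac{1}{2}$ ($Z{\left(h \right)} = - \frac{h \frac{1}{h}}{2} = \left(- \frac{1}{2}\right) 1 = - \frac{1}{2}$)
$g = -57$ ($g = -53 - \left(-3 + 1\right)^{2} = -53 - \left(-2\right)^{2} = -53 - 4 = -57$)
$\left(-3 - 5\right)^{2} g + Z{\left(-7 \right)} = \left(-3 - 5\right)^{2} \left(-57\right) - \frac{1}{2} = \left(-8\right)^{2} \left(-57\right) - \frac{1}{2} = 64 \left(-57\right) - \frac{1}{2} = -3648 - \frac{1}{2} = - \frac{7297}{2}$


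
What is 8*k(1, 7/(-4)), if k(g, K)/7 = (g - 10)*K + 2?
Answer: 994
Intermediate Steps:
k(g, K) = 14 + 7*K*(-10 + g) (k(g, K) = 7*((g - 10)*K + 2) = 7*((-10 + g)*K + 2) = 7*(K*(-10 + g) + 2) = 7*(2 + K*(-10 + g)) = 14 + 7*K*(-10 + g))
8*k(1, 7/(-4)) = 8*(14 - 490/(-4) + 7*(7/(-4))*1) = 8*(14 - 490*(-1)/4 + 7*(7*(-¼))*1) = 8*(14 - 70*(-7/4) + 7*(-7/4)*1) = 8*(14 + 245/2 - 49/4) = 8*(497/4) = 994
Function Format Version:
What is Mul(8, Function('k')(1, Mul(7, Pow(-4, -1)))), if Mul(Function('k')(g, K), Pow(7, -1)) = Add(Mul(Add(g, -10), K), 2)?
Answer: 994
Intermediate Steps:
Function('k')(g, K) = Add(14, Mul(7, K, Add(-10, g))) (Function('k')(g, K) = Mul(7, Add(Mul(Add(g, -10), K), 2)) = Mul(7, Add(Mul(Add(-10, g), K), 2)) = Mul(7, Add(Mul(K, Add(-10, g)), 2)) = Mul(7, Add(2, Mul(K, Add(-10, g)))) = Add(14, Mul(7, K, Add(-10, g))))
Mul(8, Function('k')(1, Mul(7, Pow(-4, -1)))) = Mul(8, Add(14, Mul(-70, Mul(7, Pow(-4, -1))), Mul(7, Mul(7, Pow(-4, -1)), 1))) = Mul(8, Add(14, Mul(-70, Mul(7, Rational(-1, 4))), Mul(7, Mul(7, Rational(-1, 4)), 1))) = Mul(8, Add(14, Mul(-70, Rational(-7, 4)), Mul(7, Rational(-7, 4), 1))) = Mul(8, Add(14, Rational(245, 2), Rational(-49, 4))) = Mul(8, Rational(497, 4)) = 994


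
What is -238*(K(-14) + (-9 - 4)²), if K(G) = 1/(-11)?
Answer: -442204/11 ≈ -40200.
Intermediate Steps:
K(G) = -1/11
-238*(K(-14) + (-9 - 4)²) = -238*(-1/11 + (-9 - 4)²) = -238*(-1/11 + (-13)²) = -238*(-1/11 + 169) = -238*1858/11 = -442204/11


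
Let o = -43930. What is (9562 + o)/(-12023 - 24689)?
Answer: 4296/4589 ≈ 0.93615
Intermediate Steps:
(9562 + o)/(-12023 - 24689) = (9562 - 43930)/(-12023 - 24689) = -34368/(-36712) = -34368*(-1/36712) = 4296/4589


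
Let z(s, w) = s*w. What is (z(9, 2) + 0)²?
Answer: 324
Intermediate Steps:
(z(9, 2) + 0)² = (9*2 + 0)² = (18 + 0)² = 18² = 324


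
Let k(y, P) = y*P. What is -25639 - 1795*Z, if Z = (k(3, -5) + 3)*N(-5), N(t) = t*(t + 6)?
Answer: -133339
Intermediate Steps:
k(y, P) = P*y
N(t) = t*(6 + t)
Z = 60 (Z = (-5*3 + 3)*(-5*(6 - 5)) = (-15 + 3)*(-5*1) = -12*(-5) = 60)
-25639 - 1795*Z = -25639 - 1795*60 = -25639 - 107700 = -133339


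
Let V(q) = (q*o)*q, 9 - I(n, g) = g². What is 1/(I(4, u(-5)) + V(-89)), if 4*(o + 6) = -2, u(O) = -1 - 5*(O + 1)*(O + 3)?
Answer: -2/106317 ≈ -1.8812e-5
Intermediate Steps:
u(O) = -1 - 5*(1 + O)*(3 + O)
I(n, g) = 9 - g²
o = -13/2 (o = -6 + (¼)*(-2) = -6 - ½ = -13/2 ≈ -6.5000)
V(q) = -13*q²/2 (V(q) = (q*(-13/2))*q = (-13*q/2)*q = -13*q²/2)
1/(I(4, u(-5)) + V(-89)) = 1/((9 - (-16 - 20*(-5) - 5*(-5)²)²) - 13/2*(-89)²) = 1/((9 - (-16 + 100 - 5*25)²) - 13/2*7921) = 1/((9 - (-16 + 100 - 125)²) - 102973/2) = 1/((9 - 1*(-41)²) - 102973/2) = 1/((9 - 1*1681) - 102973/2) = 1/((9 - 1681) - 102973/2) = 1/(-1672 - 102973/2) = 1/(-106317/2) = -2/106317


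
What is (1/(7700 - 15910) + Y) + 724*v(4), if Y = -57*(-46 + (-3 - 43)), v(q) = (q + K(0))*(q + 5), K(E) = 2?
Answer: 364031399/8210 ≈ 44340.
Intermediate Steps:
v(q) = (2 + q)*(5 + q) (v(q) = (q + 2)*(q + 5) = (2 + q)*(5 + q))
Y = 5244 (Y = -57*(-46 - 46) = -57*(-92) = 5244)
(1/(7700 - 15910) + Y) + 724*v(4) = (1/(7700 - 15910) + 5244) + 724*(10 + 4² + 7*4) = (1/(-8210) + 5244) + 724*(10 + 16 + 28) = (-1/8210 + 5244) + 724*54 = 43053239/8210 + 39096 = 364031399/8210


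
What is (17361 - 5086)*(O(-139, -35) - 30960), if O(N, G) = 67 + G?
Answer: -379641200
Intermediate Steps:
(17361 - 5086)*(O(-139, -35) - 30960) = (17361 - 5086)*((67 - 35) - 30960) = 12275*(32 - 30960) = 12275*(-30928) = -379641200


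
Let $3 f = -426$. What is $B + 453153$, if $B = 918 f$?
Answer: $322797$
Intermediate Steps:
$f = -142$ ($f = \frac{1}{3} \left(-426\right) = -142$)
$B = -130356$ ($B = 918 \left(-142\right) = -130356$)
$B + 453153 = -130356 + 453153 = 322797$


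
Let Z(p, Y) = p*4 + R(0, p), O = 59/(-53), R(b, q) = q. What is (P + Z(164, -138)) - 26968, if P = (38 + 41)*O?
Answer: -1390505/53 ≈ -26236.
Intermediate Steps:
O = -59/53 (O = 59*(-1/53) = -59/53 ≈ -1.1132)
Z(p, Y) = 5*p (Z(p, Y) = p*4 + p = 4*p + p = 5*p)
P = -4661/53 (P = (38 + 41)*(-59/53) = 79*(-59/53) = -4661/53 ≈ -87.943)
(P + Z(164, -138)) - 26968 = (-4661/53 + 5*164) - 26968 = (-4661/53 + 820) - 26968 = 38799/53 - 26968 = -1390505/53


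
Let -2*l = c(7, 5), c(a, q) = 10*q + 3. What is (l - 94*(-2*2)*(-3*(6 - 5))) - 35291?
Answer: -72891/2 ≈ -36446.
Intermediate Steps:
c(a, q) = 3 + 10*q
l = -53/2 (l = -(3 + 10*5)/2 = -(3 + 50)/2 = -½*53 = -53/2 ≈ -26.500)
(l - 94*(-2*2)*(-3*(6 - 5))) - 35291 = (-53/2 - 94*(-2*2)*(-3*(6 - 5))) - 35291 = (-53/2 - (-376)*(-3*1)) - 35291 = (-53/2 - (-376)*(-3)) - 35291 = (-53/2 - 94*12) - 35291 = (-53/2 - 1128) - 35291 = -2309/2 - 35291 = -72891/2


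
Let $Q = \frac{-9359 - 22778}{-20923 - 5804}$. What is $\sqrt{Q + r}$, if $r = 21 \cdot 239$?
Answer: $\frac{5 \sqrt{143443755546}}{26727} \approx 70.853$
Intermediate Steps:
$r = 5019$
$Q = \frac{32137}{26727}$ ($Q = - \frac{32137}{-26727} = \left(-32137\right) \left(- \frac{1}{26727}\right) = \frac{32137}{26727} \approx 1.2024$)
$\sqrt{Q + r} = \sqrt{\frac{32137}{26727} + 5019} = \sqrt{\frac{134174950}{26727}} = \frac{5 \sqrt{143443755546}}{26727}$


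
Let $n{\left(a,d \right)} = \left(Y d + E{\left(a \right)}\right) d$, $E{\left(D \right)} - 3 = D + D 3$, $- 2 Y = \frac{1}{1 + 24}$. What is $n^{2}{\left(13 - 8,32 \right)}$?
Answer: $\frac{319980544}{625} \approx 5.1197 \cdot 10^{5}$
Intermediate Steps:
$Y = - \frac{1}{50}$ ($Y = - \frac{1}{2 \left(1 + 24\right)} = - \frac{1}{2 \cdot 25} = \left(- \frac{1}{2}\right) \frac{1}{25} = - \frac{1}{50} \approx -0.02$)
$E{\left(D \right)} = 3 + 4 D$ ($E{\left(D \right)} = 3 + \left(D + D 3\right) = 3 + \left(D + 3 D\right) = 3 + 4 D$)
$n{\left(a,d \right)} = d \left(3 + 4 a - \frac{d}{50}\right)$ ($n{\left(a,d \right)} = \left(- \frac{d}{50} + \left(3 + 4 a\right)\right) d = \left(3 + 4 a - \frac{d}{50}\right) d = d \left(3 + 4 a - \frac{d}{50}\right)$)
$n^{2}{\left(13 - 8,32 \right)} = \left(\frac{1}{50} \cdot 32 \left(150 - 32 + 200 \left(13 - 8\right)\right)\right)^{2} = \left(\frac{1}{50} \cdot 32 \left(150 - 32 + 200 \cdot 5\right)\right)^{2} = \left(\frac{1}{50} \cdot 32 \left(150 - 32 + 1000\right)\right)^{2} = \left(\frac{1}{50} \cdot 32 \cdot 1118\right)^{2} = \left(\frac{17888}{25}\right)^{2} = \frac{319980544}{625}$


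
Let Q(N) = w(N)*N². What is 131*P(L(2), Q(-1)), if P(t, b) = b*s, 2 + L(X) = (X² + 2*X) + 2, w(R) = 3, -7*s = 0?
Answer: 0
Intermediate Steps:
s = 0 (s = -⅐*0 = 0)
Q(N) = 3*N²
L(X) = X² + 2*X (L(X) = -2 + ((X² + 2*X) + 2) = -2 + (2 + X² + 2*X) = X² + 2*X)
P(t, b) = 0 (P(t, b) = b*0 = 0)
131*P(L(2), Q(-1)) = 131*0 = 0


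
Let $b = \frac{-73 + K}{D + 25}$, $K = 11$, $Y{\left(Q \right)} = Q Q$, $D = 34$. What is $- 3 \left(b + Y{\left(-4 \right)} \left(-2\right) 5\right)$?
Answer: $\frac{28506}{59} \approx 483.15$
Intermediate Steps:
$Y{\left(Q \right)} = Q^{2}$
$b = - \frac{62}{59}$ ($b = \frac{-73 + 11}{34 + 25} = - \frac{62}{59} \approx -1.0508$)
$- 3 \left(b + Y{\left(-4 \right)} \left(-2\right) 5\right) = - 3 \left(- \frac{62}{59} + \left(-4\right)^{2} \left(-2\right) 5\right) = - 3 \left(- \frac{62}{59} + 16 \left(-2\right) 5\right) = - 3 \left(- \frac{62}{59} - 160\right) = \left(-3\right) \left(- \frac{9502}{59}\right) = \frac{28506}{59}$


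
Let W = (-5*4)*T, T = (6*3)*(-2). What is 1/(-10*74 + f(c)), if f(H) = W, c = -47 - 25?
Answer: -1/20 ≈ -0.050000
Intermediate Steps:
T = -36 (T = 18*(-2) = -36)
W = 720 (W = -5*4*(-36) = -20*(-36) = 720)
c = -72
f(H) = 720
1/(-10*74 + f(c)) = 1/(-10*74 + 720) = 1/(-740 + 720) = 1/(-20) = -1/20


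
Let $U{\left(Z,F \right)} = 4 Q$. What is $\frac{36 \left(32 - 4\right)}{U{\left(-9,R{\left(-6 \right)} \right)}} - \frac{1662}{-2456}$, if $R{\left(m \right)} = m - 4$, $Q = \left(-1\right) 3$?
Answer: $- \frac{102321}{1228} \approx -83.323$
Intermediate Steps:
$Q = -3$
$R{\left(m \right)} = -4 + m$ ($R{\left(m \right)} = m - 4 = -4 + m$)
$U{\left(Z,F \right)} = -12$ ($U{\left(Z,F \right)} = 4 \left(-3\right) = -12$)
$\frac{36 \left(32 - 4\right)}{U{\left(-9,R{\left(-6 \right)} \right)}} - \frac{1662}{-2456} = \frac{36 \left(32 - 4\right)}{-12} - \frac{1662}{-2456} = 36 \cdot 28 \left(- \frac{1}{12}\right) - - \frac{831}{1228} = 1008 \left(- \frac{1}{12}\right) + \frac{831}{1228} = -84 + \frac{831}{1228} = - \frac{102321}{1228}$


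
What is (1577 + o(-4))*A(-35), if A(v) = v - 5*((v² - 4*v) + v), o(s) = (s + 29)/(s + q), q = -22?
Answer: -273931245/26 ≈ -1.0536e+7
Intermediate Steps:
o(s) = (29 + s)/(-22 + s) (o(s) = (s + 29)/(s - 22) = (29 + s)/(-22 + s))
A(v) = -5*v² + 16*v (A(v) = v - 5*(v² - 3*v) = v + (-5*v² + 15*v) = -5*v² + 16*v)
(1577 + o(-4))*A(-35) = (1577 + (29 - 4)/(-22 - 4))*(-35*(16 - 5*(-35))) = (1577 + 25/(-26))*(-35*(16 + 175)) = (1577 - 1/26*25)*(-35*191) = (1577 - 25/26)*(-6685) = (40977/26)*(-6685) = -273931245/26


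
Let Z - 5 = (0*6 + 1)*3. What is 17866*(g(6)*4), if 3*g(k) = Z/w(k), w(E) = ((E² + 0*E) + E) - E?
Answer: 142928/27 ≈ 5293.6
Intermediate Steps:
Z = 8 (Z = 5 + (0*6 + 1)*3 = 5 + (0 + 1)*3 = 5 + 1*3 = 5 + 3 = 8)
w(E) = E² (w(E) = ((E² + 0) + E) - E = (E² + E) - E = (E + E²) - E = E²)
g(k) = 8/(3*k²) (g(k) = (8/(k²))/3 = (8/k²)/3 = 8/(3*k²))
17866*(g(6)*4) = 17866*(((8/3)/6²)*4) = 17866*(((8/3)*(1/36))*4) = 17866*((2/27)*4) = 17866*(8/27) = 142928/27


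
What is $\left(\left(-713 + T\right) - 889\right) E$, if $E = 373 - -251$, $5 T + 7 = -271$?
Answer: $- \frac{5171712}{5} \approx -1.0343 \cdot 10^{6}$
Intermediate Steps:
$T = - \frac{278}{5}$ ($T = - \frac{7}{5} + \frac{1}{5} \left(-271\right) = - \frac{7}{5} - \frac{271}{5} = - \frac{278}{5} \approx -55.6$)
$E = 624$ ($E = 373 + 251 = 624$)
$\left(\left(-713 + T\right) - 889\right) E = \left(\left(-713 - \frac{278}{5}\right) - 889\right) 624 = \left(- \frac{3843}{5} - 889\right) 624 = \left(- \frac{8288}{5}\right) 624 = - \frac{5171712}{5}$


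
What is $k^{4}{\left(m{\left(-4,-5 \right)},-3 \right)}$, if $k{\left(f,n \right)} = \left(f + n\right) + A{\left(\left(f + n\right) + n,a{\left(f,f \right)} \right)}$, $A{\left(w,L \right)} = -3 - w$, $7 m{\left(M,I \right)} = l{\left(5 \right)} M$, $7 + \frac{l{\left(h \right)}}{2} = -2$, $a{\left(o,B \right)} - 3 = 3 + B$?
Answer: $0$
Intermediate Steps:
$a{\left(o,B \right)} = 6 + B$ ($a{\left(o,B \right)} = 3 + \left(3 + B\right) = 6 + B$)
$l{\left(h \right)} = -18$ ($l{\left(h \right)} = -14 + 2 \left(-2\right) = -14 - 4 = -18$)
$m{\left(M,I \right)} = - \frac{18 M}{7}$ ($m{\left(M,I \right)} = \frac{\left(-18\right) M}{7} = - \frac{18 M}{7}$)
$k{\left(f,n \right)} = -3 - n$ ($k{\left(f,n \right)} = \left(f + n\right) - \left(3 + f + 2 n\right) = -3 - n$)
$k^{4}{\left(m{\left(-4,-5 \right)},-3 \right)} = \left(-3 - -3\right)^{4} = \left(-3 + 3\right)^{4} = 0^{4} = 0$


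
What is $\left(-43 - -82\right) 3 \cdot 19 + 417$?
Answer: $2640$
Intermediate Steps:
$\left(-43 - -82\right) 3 \cdot 19 + 417 = \left(-43 + 82\right) 57 + 417 = 39 \cdot 57 + 417 = 2223 + 417 = 2640$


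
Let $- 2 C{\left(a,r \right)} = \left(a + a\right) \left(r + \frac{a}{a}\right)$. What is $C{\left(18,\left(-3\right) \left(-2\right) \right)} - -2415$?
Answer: $2289$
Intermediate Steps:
$C{\left(a,r \right)} = - a \left(1 + r\right)$ ($C{\left(a,r \right)} = - \frac{\left(a + a\right) \left(r + \frac{a}{a}\right)}{2} = - \frac{2 a \left(r + 1\right)}{2} = - \frac{2 a \left(1 + r\right)}{2} = - a \left(1 + r\right)$)
$C{\left(18,\left(-3\right) \left(-2\right) \right)} - -2415 = \left(-1\right) 18 \left(1 - -6\right) - -2415 = \left(-1\right) 18 \left(1 + 6\right) + 2415 = \left(-1\right) 18 \cdot 7 + 2415 = -126 + 2415 = 2289$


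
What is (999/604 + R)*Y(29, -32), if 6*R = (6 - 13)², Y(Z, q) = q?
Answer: -142360/453 ≈ -314.26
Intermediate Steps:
R = 49/6 (R = (6 - 13)²/6 = (⅙)*(-7)² = (⅙)*49 = 49/6 ≈ 8.1667)
(999/604 + R)*Y(29, -32) = (999/604 + 49/6)*(-32) = (17795/1812)*(-32) = -142360/453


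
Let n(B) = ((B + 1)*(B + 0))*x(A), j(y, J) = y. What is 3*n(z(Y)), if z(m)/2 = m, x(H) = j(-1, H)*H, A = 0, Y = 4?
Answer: 0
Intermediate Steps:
x(H) = -H
z(m) = 2*m
n(B) = 0 (n(B) = ((B + 1)*(B + 0))*(-1*0) = ((1 + B)*B)*0 = (B*(1 + B))*0 = 0)
3*n(z(Y)) = 3*0 = 0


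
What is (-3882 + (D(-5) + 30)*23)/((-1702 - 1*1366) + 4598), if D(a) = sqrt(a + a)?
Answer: -532/255 + 23*I*sqrt(10)/1530 ≈ -2.0863 + 0.047538*I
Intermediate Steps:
D(a) = sqrt(2)*sqrt(a) (D(a) = sqrt(2*a) = sqrt(2)*sqrt(a))
(-3882 + (D(-5) + 30)*23)/((-1702 - 1*1366) + 4598) = (-3882 + (sqrt(2)*sqrt(-5) + 30)*23)/((-1702 - 1*1366) + 4598) = (-3882 + (sqrt(2)*(I*sqrt(5)) + 30)*23)/((-1702 - 1366) + 4598) = (-3882 + (I*sqrt(10) + 30)*23)/(-3068 + 4598) = (-3882 + (30 + I*sqrt(10))*23)/1530 = (-3882 + (690 + 23*I*sqrt(10)))*(1/1530) = (-3192 + 23*I*sqrt(10))*(1/1530) = -532/255 + 23*I*sqrt(10)/1530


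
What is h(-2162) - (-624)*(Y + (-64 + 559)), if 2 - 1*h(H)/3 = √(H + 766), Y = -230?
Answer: 165366 - 6*I*√349 ≈ 1.6537e+5 - 112.09*I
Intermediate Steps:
h(H) = 6 - 3*√(766 + H) (h(H) = 6 - 3*√(H + 766) = 6 - 3*√(766 + H))
h(-2162) - (-624)*(Y + (-64 + 559)) = (6 - 3*√(766 - 2162)) - (-624)*(-230 + (-64 + 559)) = (6 - 6*I*√349) - (-624)*(-230 + 495) = (6 - 6*I*√349) - (-624)*265 = (6 - 6*I*√349) - 1*(-165360) = (6 - 6*I*√349) + 165360 = 165366 - 6*I*√349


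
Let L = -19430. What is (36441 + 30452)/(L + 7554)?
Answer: -66893/11876 ≈ -5.6326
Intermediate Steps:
(36441 + 30452)/(L + 7554) = (36441 + 30452)/(-19430 + 7554) = 66893/(-11876) = 66893*(-1/11876) = -66893/11876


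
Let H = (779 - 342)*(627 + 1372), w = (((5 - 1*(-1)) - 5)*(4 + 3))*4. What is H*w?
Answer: 24459764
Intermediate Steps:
w = 28 (w = (((5 + 1) - 5)*7)*4 = ((6 - 5)*7)*4 = (1*7)*4 = 7*4 = 28)
H = 873563 (H = 437*1999 = 873563)
H*w = 873563*28 = 24459764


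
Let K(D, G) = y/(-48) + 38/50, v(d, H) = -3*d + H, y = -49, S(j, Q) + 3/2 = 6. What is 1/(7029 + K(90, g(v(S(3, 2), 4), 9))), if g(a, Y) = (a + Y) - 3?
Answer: 1200/8436937 ≈ 0.00014223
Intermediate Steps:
S(j, Q) = 9/2 (S(j, Q) = -3/2 + 6 = 9/2)
v(d, H) = H - 3*d
g(a, Y) = -3 + Y + a (g(a, Y) = (Y + a) - 3 = -3 + Y + a)
K(D, G) = 2137/1200 (K(D, G) = -49/(-48) + 38/50 = -49*(-1/48) + 38*(1/50) = 49/48 + 19/25 = 2137/1200)
1/(7029 + K(90, g(v(S(3, 2), 4), 9))) = 1/(7029 + 2137/1200) = 1/(8436937/1200) = 1200/8436937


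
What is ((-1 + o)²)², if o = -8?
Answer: 6561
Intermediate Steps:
((-1 + o)²)² = ((-1 - 8)²)² = ((-9)²)² = 81² = 6561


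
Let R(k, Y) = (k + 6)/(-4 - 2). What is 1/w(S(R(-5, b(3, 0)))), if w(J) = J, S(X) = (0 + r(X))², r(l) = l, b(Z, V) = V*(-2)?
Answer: 36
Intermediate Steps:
b(Z, V) = -2*V
R(k, Y) = -1 - k/6 (R(k, Y) = (6 + k)/(-6) = (6 + k)*(-⅙) = -1 - k/6)
S(X) = X² (S(X) = (0 + X)² = X²)
1/w(S(R(-5, b(3, 0)))) = 1/((-1 - ⅙*(-5))²) = 1/((-1 + ⅚)²) = 1/((-⅙)²) = 1/(1/36) = 36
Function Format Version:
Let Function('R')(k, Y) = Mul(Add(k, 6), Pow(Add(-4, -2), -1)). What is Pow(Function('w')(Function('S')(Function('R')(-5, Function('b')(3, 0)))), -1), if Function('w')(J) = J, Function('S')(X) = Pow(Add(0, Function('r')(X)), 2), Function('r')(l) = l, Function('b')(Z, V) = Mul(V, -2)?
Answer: 36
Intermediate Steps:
Function('b')(Z, V) = Mul(-2, V)
Function('R')(k, Y) = Add(-1, Mul(Rational(-1, 6), k)) (Function('R')(k, Y) = Mul(Add(6, k), Pow(-6, -1)) = Mul(Add(6, k), Rational(-1, 6)) = Add(-1, Mul(Rational(-1, 6), k)))
Function('S')(X) = Pow(X, 2) (Function('S')(X) = Pow(Add(0, X), 2) = Pow(X, 2))
Pow(Function('w')(Function('S')(Function('R')(-5, Function('b')(3, 0)))), -1) = Pow(Pow(Add(-1, Mul(Rational(-1, 6), -5)), 2), -1) = Pow(Pow(Add(-1, Rational(5, 6)), 2), -1) = Pow(Pow(Rational(-1, 6), 2), -1) = Pow(Rational(1, 36), -1) = 36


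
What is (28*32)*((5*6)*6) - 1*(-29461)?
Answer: 190741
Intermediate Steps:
(28*32)*((5*6)*6) - 1*(-29461) = 896*(30*6) + 29461 = 896*180 + 29461 = 161280 + 29461 = 190741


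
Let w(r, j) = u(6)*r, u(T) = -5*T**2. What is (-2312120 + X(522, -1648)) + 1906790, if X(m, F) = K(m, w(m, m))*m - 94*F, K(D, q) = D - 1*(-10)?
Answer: 27286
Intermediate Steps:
w(r, j) = -180*r (w(r, j) = (-5*6**2)*r = (-5*36)*r = -180*r)
K(D, q) = 10 + D (K(D, q) = D + 10 = 10 + D)
X(m, F) = -94*F + m*(10 + m) (X(m, F) = (10 + m)*m - 94*F = m*(10 + m) - 94*F = -94*F + m*(10 + m))
(-2312120 + X(522, -1648)) + 1906790 = (-2312120 + (-94*(-1648) + 522*(10 + 522))) + 1906790 = (-2312120 + (154912 + 522*532)) + 1906790 = (-2312120 + (154912 + 277704)) + 1906790 = (-2312120 + 432616) + 1906790 = -1879504 + 1906790 = 27286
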